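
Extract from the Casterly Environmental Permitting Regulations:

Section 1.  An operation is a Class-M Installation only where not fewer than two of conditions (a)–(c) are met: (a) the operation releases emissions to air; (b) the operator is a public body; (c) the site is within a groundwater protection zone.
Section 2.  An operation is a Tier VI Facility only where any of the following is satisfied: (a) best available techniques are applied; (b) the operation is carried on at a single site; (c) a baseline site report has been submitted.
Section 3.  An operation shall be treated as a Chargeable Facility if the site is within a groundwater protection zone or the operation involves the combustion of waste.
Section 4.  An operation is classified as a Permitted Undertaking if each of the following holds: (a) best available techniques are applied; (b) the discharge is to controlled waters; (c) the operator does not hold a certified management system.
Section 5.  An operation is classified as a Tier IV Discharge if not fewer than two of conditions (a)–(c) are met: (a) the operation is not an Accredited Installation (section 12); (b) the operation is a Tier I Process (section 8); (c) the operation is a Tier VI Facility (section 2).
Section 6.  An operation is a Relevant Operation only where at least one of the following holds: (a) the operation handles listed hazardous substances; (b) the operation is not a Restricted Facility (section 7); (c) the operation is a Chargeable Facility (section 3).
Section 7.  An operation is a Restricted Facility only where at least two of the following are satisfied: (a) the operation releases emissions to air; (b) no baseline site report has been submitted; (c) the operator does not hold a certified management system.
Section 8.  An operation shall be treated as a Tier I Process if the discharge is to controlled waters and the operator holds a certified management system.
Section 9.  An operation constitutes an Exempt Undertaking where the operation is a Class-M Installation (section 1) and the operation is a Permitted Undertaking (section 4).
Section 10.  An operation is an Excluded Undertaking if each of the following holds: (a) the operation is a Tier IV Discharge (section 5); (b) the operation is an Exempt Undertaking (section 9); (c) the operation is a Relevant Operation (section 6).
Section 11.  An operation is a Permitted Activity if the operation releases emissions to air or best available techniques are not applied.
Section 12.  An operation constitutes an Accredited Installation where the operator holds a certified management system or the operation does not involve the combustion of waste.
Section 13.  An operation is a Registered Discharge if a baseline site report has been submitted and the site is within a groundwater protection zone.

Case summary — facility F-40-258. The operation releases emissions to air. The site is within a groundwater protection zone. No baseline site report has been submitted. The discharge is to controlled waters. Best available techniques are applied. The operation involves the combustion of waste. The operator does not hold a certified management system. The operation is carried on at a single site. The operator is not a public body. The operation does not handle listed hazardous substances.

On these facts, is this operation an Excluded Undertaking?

Under section 12: the operator holds a certified management system? no; or the operation does not involve the combustion of waste? no. So the operation is not an Accredited Installation.
Under section 8: the discharge is to controlled waters? yes; and the operator holds a certified management system? no. So the operation is not a Tier I Process.
Under section 2: best available techniques are applied? yes; or the operation is carried on at a single site? yes; or a baseline site report has been submitted? no. So the operation is a Tier VI Facility.
Under section 5: not an Accredited Installation (section 12)? yes; Tier I Process (section 8)? no; Tier VI Facility (section 2)? yes — 2 of 3 hold (need ≥2) → satisfied.
Under section 1: the operation releases emissions to air? yes; the operator is a public body? no; the site is within a groundwater protection zone? yes — 2 of 3 hold (need ≥2) → satisfied.
Under section 4: best available techniques are applied? yes; and the discharge is to controlled waters? yes; and the operator does not hold a certified management system? yes. So the operation is a Permitted Undertaking.
Under section 9: Class-M Installation (section 1)? yes; and Permitted Undertaking (section 4)? yes. So the operation is an Exempt Undertaking.
Under section 7: the operation releases emissions to air? yes; no baseline site report has been submitted? yes; the operator does not hold a certified management system? yes — 3 of 3 hold (need ≥2) → satisfied.
Under section 3: the site is within a groundwater protection zone? yes; or the operation involves the combustion of waste? yes. So the operation is a Chargeable Facility.
Under section 6: the operation handles listed hazardous substances? no; or not a Restricted Facility (section 7)? no; or Chargeable Facility (section 3)? yes. So the operation is a Relevant Operation.
Under section 10: Tier IV Discharge (section 5)? yes; and Exempt Undertaking (section 9)? yes; and Relevant Operation (section 6)? yes. So the operation is an Excluded Undertaking.

Yes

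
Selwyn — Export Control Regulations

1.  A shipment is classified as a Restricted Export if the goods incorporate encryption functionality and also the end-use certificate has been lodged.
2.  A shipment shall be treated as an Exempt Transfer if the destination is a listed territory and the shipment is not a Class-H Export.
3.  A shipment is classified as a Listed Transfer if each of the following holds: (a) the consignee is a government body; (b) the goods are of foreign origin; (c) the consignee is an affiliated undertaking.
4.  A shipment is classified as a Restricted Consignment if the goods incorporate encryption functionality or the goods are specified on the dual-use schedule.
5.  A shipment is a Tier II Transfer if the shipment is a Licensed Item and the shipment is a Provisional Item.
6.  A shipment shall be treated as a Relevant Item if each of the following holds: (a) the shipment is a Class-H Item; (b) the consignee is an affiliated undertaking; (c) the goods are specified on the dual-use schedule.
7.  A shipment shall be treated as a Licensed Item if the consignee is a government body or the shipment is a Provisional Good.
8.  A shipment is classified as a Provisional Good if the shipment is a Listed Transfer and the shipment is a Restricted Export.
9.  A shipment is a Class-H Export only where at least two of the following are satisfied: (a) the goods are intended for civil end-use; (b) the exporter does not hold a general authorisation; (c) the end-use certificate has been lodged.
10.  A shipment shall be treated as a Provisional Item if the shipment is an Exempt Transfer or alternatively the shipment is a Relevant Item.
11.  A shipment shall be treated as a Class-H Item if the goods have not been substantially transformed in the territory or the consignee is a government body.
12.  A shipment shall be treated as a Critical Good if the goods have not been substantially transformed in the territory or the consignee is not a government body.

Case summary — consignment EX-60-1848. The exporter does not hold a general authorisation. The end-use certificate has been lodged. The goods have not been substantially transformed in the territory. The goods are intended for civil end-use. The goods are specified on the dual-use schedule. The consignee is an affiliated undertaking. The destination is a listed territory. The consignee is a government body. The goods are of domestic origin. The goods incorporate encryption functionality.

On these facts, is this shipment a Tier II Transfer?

paragraph 3 — Listed Transfer: [the consignee is a government body? yes] AND [the goods are of foreign origin? no] AND [the consignee is an affiliated undertaking? yes] → not satisfied.
paragraph 1 — Restricted Export: [the goods incorporate encryption functionality? yes] AND [the end-use certificate has been lodged? yes] → satisfied.
paragraph 8 — Provisional Good: [Listed Transfer (paragraph 3)? no] AND [Restricted Export (paragraph 1)? yes] → not satisfied.
paragraph 7 — Licensed Item: [the consignee is a government body? yes] OR [Provisional Good (paragraph 8)? no] → satisfied.
paragraph 9 — Class-H Export: the goods are intended for civil end-use? yes; the exporter does not hold a general authorisation? yes; the end-use certificate has been lodged? yes — 3 of 3 hold (need ≥2) → satisfied.
paragraph 2 — Exempt Transfer: [the destination is a listed territory? yes] AND [not a Class-H Export (paragraph 9)? no] → not satisfied.
paragraph 11 — Class-H Item: [the goods have not been substantially transformed in the territory? yes] OR [the consignee is a government body? yes] → satisfied.
paragraph 6 — Relevant Item: [Class-H Item (paragraph 11)? yes] AND [the consignee is an affiliated undertaking? yes] AND [the goods are specified on the dual-use schedule? yes] → satisfied.
paragraph 10 — Provisional Item: [Exempt Transfer (paragraph 2)? no] OR [Relevant Item (paragraph 6)? yes] → satisfied.
paragraph 5 — Tier II Transfer: [Licensed Item (paragraph 7)? yes] AND [Provisional Item (paragraph 10)? yes] → satisfied.

Yes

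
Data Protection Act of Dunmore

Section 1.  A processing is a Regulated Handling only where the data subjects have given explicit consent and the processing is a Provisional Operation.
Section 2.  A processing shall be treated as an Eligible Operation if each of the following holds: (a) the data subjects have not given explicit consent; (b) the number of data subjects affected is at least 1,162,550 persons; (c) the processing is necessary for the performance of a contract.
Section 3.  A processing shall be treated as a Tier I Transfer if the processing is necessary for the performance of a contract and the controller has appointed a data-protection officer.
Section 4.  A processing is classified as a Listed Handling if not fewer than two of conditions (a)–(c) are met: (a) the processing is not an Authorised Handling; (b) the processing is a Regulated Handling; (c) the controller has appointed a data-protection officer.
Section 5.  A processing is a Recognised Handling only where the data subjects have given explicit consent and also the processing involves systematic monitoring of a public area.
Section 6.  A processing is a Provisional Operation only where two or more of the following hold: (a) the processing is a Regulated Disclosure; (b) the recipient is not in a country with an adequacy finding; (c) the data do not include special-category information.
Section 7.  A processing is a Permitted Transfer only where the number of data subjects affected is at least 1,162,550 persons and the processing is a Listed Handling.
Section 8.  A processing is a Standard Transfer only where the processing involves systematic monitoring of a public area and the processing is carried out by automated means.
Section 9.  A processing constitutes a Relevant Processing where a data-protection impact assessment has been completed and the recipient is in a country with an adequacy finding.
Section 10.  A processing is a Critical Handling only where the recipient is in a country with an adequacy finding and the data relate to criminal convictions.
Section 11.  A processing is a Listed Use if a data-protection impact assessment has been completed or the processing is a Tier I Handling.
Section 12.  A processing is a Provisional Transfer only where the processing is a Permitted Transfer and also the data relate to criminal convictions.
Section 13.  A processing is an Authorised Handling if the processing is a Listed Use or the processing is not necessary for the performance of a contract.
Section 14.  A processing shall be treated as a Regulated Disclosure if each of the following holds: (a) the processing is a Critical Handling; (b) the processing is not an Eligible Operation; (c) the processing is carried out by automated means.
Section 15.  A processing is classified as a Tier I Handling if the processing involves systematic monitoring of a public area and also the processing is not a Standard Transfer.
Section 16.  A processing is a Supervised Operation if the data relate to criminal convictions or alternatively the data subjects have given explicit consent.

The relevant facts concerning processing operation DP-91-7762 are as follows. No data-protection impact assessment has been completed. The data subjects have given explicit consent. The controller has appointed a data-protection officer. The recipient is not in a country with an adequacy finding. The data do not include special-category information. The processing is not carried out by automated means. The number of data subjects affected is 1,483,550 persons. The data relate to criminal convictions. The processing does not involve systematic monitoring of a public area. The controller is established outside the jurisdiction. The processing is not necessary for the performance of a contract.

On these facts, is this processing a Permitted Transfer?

Yes

section 8 — Standard Transfer: [the processing involves systematic monitoring of a public area? no] AND [the processing is carried out by automated means? no] → not satisfied.
section 15 — Tier I Handling: [the processing involves systematic monitoring of a public area? no] AND [not a Standard Transfer (section 8)? yes] → not satisfied.
section 11 — Listed Use: [a data-protection impact assessment has been completed? no] OR [Tier I Handling (section 15)? no] → not satisfied.
section 13 — Authorised Handling: [Listed Use (section 11)? no] OR [the processing is not necessary for the performance of a contract? yes] → satisfied.
section 10 — Critical Handling: [the recipient is in a country with an adequacy finding? no] AND [the data relate to criminal convictions? yes] → not satisfied.
section 2 — Eligible Operation: [the data subjects have not given explicit consent? no] AND [number of data subjects affected: 1,483,550 persons ≥ 1,162,550 persons? yes] AND [the processing is necessary for the performance of a contract? no] → not satisfied.
section 14 — Regulated Disclosure: [Critical Handling (section 10)? no] AND [not an Eligible Operation (section 2)? yes] AND [the processing is carried out by automated means? no] → not satisfied.
section 6 — Provisional Operation: Regulated Disclosure (section 14)? no; the recipient is not in a country with an adequacy finding? yes; the data do not include special-category information? yes — 2 of 3 hold (need ≥2) → satisfied.
section 1 — Regulated Handling: [the data subjects have given explicit consent? yes] AND [Provisional Operation (section 6)? yes] → satisfied.
section 4 — Listed Handling: not an Authorised Handling (section 13)? no; Regulated Handling (section 1)? yes; the controller has appointed a data-protection officer? yes — 2 of 3 hold (need ≥2) → satisfied.
section 7 — Permitted Transfer: [number of data subjects affected: 1,483,550 persons ≥ 1,162,550 persons? yes] AND [Listed Handling (section 4)? yes] → satisfied.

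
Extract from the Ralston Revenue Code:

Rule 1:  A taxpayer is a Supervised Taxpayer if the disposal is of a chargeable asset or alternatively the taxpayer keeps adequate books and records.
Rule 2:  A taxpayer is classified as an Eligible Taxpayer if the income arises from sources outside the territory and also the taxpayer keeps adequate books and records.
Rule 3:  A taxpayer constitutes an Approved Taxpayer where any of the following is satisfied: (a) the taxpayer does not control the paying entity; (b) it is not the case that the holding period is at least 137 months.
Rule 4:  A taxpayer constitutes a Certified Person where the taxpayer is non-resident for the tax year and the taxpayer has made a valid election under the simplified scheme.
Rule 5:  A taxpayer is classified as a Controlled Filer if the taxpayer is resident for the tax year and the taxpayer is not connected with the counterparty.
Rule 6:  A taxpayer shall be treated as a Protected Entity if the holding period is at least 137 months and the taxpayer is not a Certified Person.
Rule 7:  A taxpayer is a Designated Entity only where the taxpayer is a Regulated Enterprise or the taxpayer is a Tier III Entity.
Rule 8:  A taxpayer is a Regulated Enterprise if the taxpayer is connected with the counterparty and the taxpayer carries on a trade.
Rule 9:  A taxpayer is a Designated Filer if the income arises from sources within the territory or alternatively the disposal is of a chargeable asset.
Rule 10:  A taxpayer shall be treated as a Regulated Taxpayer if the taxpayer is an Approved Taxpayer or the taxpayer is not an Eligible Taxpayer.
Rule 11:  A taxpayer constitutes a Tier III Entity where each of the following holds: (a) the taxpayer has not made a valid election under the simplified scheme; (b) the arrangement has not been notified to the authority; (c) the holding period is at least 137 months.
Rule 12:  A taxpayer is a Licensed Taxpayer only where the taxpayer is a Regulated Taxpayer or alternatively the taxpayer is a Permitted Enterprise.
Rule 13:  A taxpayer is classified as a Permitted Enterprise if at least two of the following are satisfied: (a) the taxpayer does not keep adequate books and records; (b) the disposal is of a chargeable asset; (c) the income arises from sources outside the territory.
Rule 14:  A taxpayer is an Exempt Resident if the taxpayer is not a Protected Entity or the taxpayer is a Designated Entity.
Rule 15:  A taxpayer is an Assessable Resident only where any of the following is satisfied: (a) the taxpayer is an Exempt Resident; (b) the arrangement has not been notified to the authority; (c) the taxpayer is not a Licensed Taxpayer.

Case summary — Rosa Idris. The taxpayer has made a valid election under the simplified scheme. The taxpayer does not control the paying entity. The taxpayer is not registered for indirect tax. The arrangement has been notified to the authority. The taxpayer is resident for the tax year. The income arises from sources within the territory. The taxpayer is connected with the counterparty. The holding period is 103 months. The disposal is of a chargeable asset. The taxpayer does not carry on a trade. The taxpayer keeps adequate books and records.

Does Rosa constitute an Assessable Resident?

Yes

rule 4 — Certified Person: [the taxpayer is non-resident for the tax year? no] AND [the taxpayer has made a valid election under the simplified scheme? yes] → not satisfied.
rule 6 — Protected Entity: [holding period: 103 months ≥ 137 months? no] AND [not a Certified Person (rule 4)? yes] → not satisfied.
rule 8 — Regulated Enterprise: [the taxpayer is connected with the counterparty? yes] AND [the taxpayer carries on a trade? no] → not satisfied.
rule 11 — Tier III Entity: [the taxpayer has not made a valid election under the simplified scheme? no] AND [the arrangement has not been notified to the authority? no] AND [holding period: 103 months ≥ 137 months? no] → not satisfied.
rule 7 — Designated Entity: [Regulated Enterprise (rule 8)? no] OR [Tier III Entity (rule 11)? no] → not satisfied.
rule 14 — Exempt Resident: [not a Protected Entity (rule 6)? yes] OR [Designated Entity (rule 7)? no] → satisfied.
rule 3 — Approved Taxpayer: [the taxpayer does not control the paying entity? yes] OR [holding period: 103 months ≥ 137 months? no, so negated condition yes] → satisfied.
rule 2 — Eligible Taxpayer: [the income arises from sources outside the territory? no] AND [the taxpayer keeps adequate books and records? yes] → not satisfied.
rule 10 — Regulated Taxpayer: [Approved Taxpayer (rule 3)? yes] OR [not an Eligible Taxpayer (rule 2)? yes] → satisfied.
rule 13 — Permitted Enterprise: the taxpayer does not keep adequate books and records? no; the disposal is of a chargeable asset? yes; the income arises from sources outside the territory? no — 1 of 3 hold (need ≥2) → not satisfied.
rule 12 — Licensed Taxpayer: [Regulated Taxpayer (rule 10)? yes] OR [Permitted Enterprise (rule 13)? no] → satisfied.
rule 15 — Assessable Resident: [Exempt Resident (rule 14)? yes] OR [the arrangement has not been notified to the authority? no] OR [not a Licensed Taxpayer (rule 12)? no] → satisfied.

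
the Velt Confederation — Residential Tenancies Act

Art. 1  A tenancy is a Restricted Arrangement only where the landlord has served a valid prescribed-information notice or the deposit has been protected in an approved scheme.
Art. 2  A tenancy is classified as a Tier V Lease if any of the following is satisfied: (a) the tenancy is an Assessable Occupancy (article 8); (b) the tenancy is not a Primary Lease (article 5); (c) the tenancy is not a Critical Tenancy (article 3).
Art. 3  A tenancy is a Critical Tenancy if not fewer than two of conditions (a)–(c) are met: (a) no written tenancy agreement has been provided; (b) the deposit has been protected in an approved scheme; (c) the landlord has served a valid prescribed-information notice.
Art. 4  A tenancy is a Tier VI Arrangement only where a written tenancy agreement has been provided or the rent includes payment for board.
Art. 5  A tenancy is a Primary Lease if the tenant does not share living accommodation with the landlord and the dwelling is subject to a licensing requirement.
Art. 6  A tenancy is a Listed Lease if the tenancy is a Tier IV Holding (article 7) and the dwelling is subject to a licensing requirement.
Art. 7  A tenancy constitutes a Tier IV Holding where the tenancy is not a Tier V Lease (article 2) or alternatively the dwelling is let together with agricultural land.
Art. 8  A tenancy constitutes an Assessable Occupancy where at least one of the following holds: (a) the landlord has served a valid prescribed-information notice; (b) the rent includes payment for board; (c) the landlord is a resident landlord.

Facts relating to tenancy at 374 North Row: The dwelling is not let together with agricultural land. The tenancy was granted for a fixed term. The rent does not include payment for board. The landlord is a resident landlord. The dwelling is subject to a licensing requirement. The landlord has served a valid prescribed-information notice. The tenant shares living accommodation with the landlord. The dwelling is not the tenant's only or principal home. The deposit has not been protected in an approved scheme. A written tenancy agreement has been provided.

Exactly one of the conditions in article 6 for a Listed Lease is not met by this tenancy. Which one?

article 8 — Assessable Occupancy: [the landlord has served a valid prescribed-information notice? yes] OR [the rent includes payment for board? no] OR [the landlord is a resident landlord? yes] → satisfied.
article 5 — Primary Lease: [the tenant does not share living accommodation with the landlord? no] AND [the dwelling is subject to a licensing requirement? yes] → not satisfied.
article 3 — Critical Tenancy: no written tenancy agreement has been provided? no; the deposit has been protected in an approved scheme? no; the landlord has served a valid prescribed-information notice? yes — 1 of 3 hold (need ≥2) → not satisfied.
article 2 — Tier V Lease: [Assessable Occupancy (article 8)? yes] OR [not a Primary Lease (article 5)? yes] OR [not a Critical Tenancy (article 3)? yes] → satisfied.
article 7 — Tier IV Holding: [not a Tier V Lease (article 2)? no] OR [the dwelling is let together with agricultural land? no] → not satisfied.
article 6 — Listed Lease: [Tier IV Holding (article 7)? no] AND [the dwelling is subject to a licensing requirement? yes] → not satisfied.

Tier IV Holding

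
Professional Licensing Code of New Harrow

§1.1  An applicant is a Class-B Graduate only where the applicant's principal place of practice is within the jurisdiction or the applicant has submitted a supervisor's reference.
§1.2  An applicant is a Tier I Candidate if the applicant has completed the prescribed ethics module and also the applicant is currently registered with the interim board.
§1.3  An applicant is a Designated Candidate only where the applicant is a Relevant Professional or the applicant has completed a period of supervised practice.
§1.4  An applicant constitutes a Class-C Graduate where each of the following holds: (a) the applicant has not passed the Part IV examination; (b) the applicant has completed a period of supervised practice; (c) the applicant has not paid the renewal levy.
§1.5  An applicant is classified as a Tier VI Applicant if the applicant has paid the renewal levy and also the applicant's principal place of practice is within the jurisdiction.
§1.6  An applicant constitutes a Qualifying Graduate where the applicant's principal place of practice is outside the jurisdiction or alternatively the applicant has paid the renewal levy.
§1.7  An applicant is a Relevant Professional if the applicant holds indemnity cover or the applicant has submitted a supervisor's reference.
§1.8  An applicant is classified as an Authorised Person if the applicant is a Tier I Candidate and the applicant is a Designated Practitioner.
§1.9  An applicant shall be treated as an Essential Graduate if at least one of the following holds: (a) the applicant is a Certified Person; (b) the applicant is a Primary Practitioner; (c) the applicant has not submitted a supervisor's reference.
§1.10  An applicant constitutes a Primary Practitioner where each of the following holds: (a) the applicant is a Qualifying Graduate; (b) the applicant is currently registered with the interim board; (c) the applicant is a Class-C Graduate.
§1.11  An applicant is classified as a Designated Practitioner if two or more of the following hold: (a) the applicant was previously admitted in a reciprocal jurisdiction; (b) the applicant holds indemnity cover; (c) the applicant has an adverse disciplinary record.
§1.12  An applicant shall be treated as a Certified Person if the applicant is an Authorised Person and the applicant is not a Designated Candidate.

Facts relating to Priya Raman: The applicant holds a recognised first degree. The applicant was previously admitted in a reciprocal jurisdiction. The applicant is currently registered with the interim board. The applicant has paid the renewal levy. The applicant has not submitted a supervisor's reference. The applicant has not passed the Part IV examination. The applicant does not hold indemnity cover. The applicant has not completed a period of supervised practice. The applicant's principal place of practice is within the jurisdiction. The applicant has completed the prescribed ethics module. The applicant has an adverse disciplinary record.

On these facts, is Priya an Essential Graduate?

Yes

Under §1.2: the applicant has completed the prescribed ethics module? yes; and the applicant is currently registered with the interim board? yes. So the applicant is a Tier I Candidate.
Under §1.11: the applicant was previously admitted in a reciprocal jurisdiction? yes; the applicant holds indemnity cover? no; the applicant has an adverse disciplinary record? yes — 2 of 3 hold (need ≥2) → satisfied.
Under §1.8: Tier I Candidate (§1.2)? yes; and Designated Practitioner (§1.11)? yes. So the applicant is an Authorised Person.
Under §1.7: the applicant holds indemnity cover? no; or the applicant has submitted a supervisor's reference? no. So the applicant is not a Relevant Professional.
Under §1.3: Relevant Professional (§1.7)? no; or the applicant has completed a period of supervised practice? no. So the applicant is not a Designated Candidate.
Under §1.12: Authorised Person (§1.8)? yes; and not a Designated Candidate (§1.3)? yes. So the applicant is a Certified Person.
Under §1.6: the applicant's principal place of practice is outside the jurisdiction? no; or the applicant has paid the renewal levy? yes. So the applicant is a Qualifying Graduate.
Under §1.4: the applicant has not passed the Part IV examination? yes; and the applicant has completed a period of supervised practice? no; and the applicant has not paid the renewal levy? no. So the applicant is not a Class-C Graduate.
Under §1.10: Qualifying Graduate (§1.6)? yes; and the applicant is currently registered with the interim board? yes; and Class-C Graduate (§1.4)? no. So the applicant is not a Primary Practitioner.
Under §1.9: Certified Person (§1.12)? yes; or Primary Practitioner (§1.10)? no; or the applicant has not submitted a supervisor's reference? yes. So the applicant is an Essential Graduate.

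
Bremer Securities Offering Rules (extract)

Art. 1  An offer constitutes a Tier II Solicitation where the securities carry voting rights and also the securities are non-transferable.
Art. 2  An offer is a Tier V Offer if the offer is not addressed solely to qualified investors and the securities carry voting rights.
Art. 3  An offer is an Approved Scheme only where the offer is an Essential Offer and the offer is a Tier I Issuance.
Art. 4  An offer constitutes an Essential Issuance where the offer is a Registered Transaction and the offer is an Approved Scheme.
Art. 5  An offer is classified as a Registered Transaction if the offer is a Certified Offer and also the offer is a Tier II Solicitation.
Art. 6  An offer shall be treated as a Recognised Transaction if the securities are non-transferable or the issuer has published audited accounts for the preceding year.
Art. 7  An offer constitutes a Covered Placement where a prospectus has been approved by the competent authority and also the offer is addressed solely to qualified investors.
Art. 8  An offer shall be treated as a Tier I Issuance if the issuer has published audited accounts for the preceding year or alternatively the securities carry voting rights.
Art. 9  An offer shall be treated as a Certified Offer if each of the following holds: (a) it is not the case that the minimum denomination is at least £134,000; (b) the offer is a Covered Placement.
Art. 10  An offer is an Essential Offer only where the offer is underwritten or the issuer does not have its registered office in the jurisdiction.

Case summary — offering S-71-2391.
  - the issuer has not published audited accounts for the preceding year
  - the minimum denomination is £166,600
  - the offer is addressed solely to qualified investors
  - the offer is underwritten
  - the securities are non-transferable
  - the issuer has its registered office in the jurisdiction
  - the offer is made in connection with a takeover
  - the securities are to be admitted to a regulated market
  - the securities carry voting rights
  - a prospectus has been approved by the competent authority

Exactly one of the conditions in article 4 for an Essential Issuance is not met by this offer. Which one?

Registered Transaction

Under article 7: a prospectus has been approved by the competent authority? yes; and the offer is addressed solely to qualified investors? yes. So the offer is a Covered Placement.
Under article 9: minimum denomination: £166,600 ≥ £134,000? yes, so negated condition no; and Covered Placement (article 7)? yes. So the offer is not a Certified Offer.
Under article 1: the securities carry voting rights? yes; and the securities are non-transferable? yes. So the offer is a Tier II Solicitation.
Under article 5: Certified Offer (article 9)? no; and Tier II Solicitation (article 1)? yes. So the offer is not a Registered Transaction.
Under article 10: the offer is underwritten? yes; or the issuer does not have its registered office in the jurisdiction? no. So the offer is an Essential Offer.
Under article 8: the issuer has published audited accounts for the preceding year? no; or the securities carry voting rights? yes. So the offer is a Tier I Issuance.
Under article 3: Essential Offer (article 10)? yes; and Tier I Issuance (article 8)? yes. So the offer is an Approved Scheme.
Under article 4: Registered Transaction (article 5)? no; and Approved Scheme (article 3)? yes. So the offer is not an Essential Issuance.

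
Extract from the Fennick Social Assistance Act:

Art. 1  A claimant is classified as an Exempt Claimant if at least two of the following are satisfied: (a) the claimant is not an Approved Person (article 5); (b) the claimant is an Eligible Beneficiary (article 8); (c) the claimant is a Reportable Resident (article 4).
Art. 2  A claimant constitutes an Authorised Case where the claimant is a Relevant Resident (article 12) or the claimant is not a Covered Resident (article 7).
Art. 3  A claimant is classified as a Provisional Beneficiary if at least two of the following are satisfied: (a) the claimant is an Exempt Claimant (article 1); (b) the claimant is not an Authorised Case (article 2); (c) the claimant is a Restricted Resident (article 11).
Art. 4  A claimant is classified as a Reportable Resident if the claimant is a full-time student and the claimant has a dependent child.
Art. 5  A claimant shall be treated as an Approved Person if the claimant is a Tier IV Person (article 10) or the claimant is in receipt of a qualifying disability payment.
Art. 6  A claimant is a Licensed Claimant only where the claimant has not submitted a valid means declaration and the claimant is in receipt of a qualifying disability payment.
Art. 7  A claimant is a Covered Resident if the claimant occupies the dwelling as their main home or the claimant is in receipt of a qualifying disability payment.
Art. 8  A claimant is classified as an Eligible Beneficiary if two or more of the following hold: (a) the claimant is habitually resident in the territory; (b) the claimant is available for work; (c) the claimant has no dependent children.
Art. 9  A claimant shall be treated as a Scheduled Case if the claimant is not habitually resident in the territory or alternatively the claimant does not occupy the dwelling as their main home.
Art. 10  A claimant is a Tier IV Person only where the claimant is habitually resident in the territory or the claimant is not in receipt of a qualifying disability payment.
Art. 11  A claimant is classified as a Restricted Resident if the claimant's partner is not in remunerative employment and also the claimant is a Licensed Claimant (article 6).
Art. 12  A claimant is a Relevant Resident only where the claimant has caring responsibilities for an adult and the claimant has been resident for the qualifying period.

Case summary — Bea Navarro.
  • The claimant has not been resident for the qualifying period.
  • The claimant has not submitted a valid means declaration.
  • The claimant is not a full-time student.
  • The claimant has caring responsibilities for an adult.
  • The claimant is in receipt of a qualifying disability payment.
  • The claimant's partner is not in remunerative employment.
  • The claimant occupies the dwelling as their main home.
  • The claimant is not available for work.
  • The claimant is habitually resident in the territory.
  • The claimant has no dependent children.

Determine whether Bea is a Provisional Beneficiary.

article 10 — Tier IV Person: [the claimant is habitually resident in the territory? yes] OR [the claimant is not in receipt of a qualifying disability payment? no] → satisfied.
article 5 — Approved Person: [Tier IV Person (article 10)? yes] OR [the claimant is in receipt of a qualifying disability payment? yes] → satisfied.
article 8 — Eligible Beneficiary: the claimant is habitually resident in the territory? yes; the claimant is available for work? no; the claimant has no dependent children? yes — 2 of 3 hold (need ≥2) → satisfied.
article 4 — Reportable Resident: [the claimant is a full-time student? no] AND [the claimant has a dependent child? no] → not satisfied.
article 1 — Exempt Claimant: not an Approved Person (article 5)? no; Eligible Beneficiary (article 8)? yes; Reportable Resident (article 4)? no — 1 of 3 hold (need ≥2) → not satisfied.
article 12 — Relevant Resident: [the claimant has caring responsibilities for an adult? yes] AND [the claimant has been resident for the qualifying period? no] → not satisfied.
article 7 — Covered Resident: [the claimant occupies the dwelling as their main home? yes] OR [the claimant is in receipt of a qualifying disability payment? yes] → satisfied.
article 2 — Authorised Case: [Relevant Resident (article 12)? no] OR [not a Covered Resident (article 7)? no] → not satisfied.
article 6 — Licensed Claimant: [the claimant has not submitted a valid means declaration? yes] AND [the claimant is in receipt of a qualifying disability payment? yes] → satisfied.
article 11 — Restricted Resident: [the claimant's partner is not in remunerative employment? yes] AND [Licensed Claimant (article 6)? yes] → satisfied.
article 3 — Provisional Beneficiary: Exempt Claimant (article 1)? no; not an Authorised Case (article 2)? yes; Restricted Resident (article 11)? yes — 2 of 3 hold (need ≥2) → satisfied.

Yes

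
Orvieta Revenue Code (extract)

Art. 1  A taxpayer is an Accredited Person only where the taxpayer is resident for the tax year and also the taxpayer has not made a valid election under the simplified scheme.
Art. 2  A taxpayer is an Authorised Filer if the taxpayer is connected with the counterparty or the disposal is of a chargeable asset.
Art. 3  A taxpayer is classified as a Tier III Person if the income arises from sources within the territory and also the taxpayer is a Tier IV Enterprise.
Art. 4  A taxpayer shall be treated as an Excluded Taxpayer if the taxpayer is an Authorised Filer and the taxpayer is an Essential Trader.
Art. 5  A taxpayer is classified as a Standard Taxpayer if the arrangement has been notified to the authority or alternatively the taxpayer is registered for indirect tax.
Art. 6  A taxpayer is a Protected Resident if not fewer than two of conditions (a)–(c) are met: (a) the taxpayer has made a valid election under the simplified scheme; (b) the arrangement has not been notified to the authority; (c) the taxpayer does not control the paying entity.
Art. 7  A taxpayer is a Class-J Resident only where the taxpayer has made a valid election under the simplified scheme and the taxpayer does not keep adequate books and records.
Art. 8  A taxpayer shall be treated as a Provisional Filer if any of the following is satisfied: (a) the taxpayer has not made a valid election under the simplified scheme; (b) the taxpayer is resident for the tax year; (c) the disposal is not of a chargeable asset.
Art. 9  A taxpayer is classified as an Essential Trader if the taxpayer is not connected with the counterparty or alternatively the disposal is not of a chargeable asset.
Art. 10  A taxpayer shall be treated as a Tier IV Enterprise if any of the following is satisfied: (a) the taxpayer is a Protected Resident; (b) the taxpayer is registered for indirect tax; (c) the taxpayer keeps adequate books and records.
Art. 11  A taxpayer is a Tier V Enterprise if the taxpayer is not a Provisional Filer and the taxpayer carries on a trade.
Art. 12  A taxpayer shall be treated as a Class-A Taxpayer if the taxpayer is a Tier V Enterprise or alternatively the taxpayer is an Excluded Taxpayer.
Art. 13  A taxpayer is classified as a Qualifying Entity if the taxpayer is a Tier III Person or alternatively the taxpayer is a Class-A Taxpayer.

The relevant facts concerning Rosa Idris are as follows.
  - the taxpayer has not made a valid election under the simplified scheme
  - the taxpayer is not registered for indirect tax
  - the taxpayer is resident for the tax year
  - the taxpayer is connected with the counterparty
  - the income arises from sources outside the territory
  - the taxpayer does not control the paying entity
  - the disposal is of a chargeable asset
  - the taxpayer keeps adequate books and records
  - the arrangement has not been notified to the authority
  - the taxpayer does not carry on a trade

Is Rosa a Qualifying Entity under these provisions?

article 6 — Protected Resident: the taxpayer has made a valid election under the simplified scheme? no; the arrangement has not been notified to the authority? yes; the taxpayer does not control the paying entity? yes — 2 of 3 hold (need ≥2) → satisfied.
article 10 — Tier IV Enterprise: [Protected Resident (article 6)? yes] OR [the taxpayer is registered for indirect tax? no] OR [the taxpayer keeps adequate books and records? yes] → satisfied.
article 3 — Tier III Person: [the income arises from sources within the territory? no] AND [Tier IV Enterprise (article 10)? yes] → not satisfied.
article 8 — Provisional Filer: [the taxpayer has not made a valid election under the simplified scheme? yes] OR [the taxpayer is resident for the tax year? yes] OR [the disposal is not of a chargeable asset? no] → satisfied.
article 11 — Tier V Enterprise: [not a Provisional Filer (article 8)? no] AND [the taxpayer carries on a trade? no] → not satisfied.
article 2 — Authorised Filer: [the taxpayer is connected with the counterparty? yes] OR [the disposal is of a chargeable asset? yes] → satisfied.
article 9 — Essential Trader: [the taxpayer is not connected with the counterparty? no] OR [the disposal is not of a chargeable asset? no] → not satisfied.
article 4 — Excluded Taxpayer: [Authorised Filer (article 2)? yes] AND [Essential Trader (article 9)? no] → not satisfied.
article 12 — Class-A Taxpayer: [Tier V Enterprise (article 11)? no] OR [Excluded Taxpayer (article 4)? no] → not satisfied.
article 13 — Qualifying Entity: [Tier III Person (article 3)? no] OR [Class-A Taxpayer (article 12)? no] → not satisfied.

No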